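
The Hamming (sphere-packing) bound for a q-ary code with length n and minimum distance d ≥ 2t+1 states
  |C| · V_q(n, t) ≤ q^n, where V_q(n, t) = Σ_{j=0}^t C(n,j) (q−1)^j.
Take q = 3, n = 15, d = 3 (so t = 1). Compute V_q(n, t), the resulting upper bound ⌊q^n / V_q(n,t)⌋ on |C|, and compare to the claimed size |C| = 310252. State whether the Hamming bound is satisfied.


V_q(n, t) = 31, q^n = 14348907, Hamming bound = 462867, |C| = 310252 ≤ bound (satisfied).

Step 1: Compute V_q(n, t) = Σ_{j=0}^1 C(n, j) (q−1)^j.
  j = 0: C(15,0)·(2)^0 = 1·1 = 1.
  j = 1: C(15,1)·(2)^1 = 15·2 = 30.
  V_q(n, t) = 1 + 30 = 31.
Step 2: q^n = 3^15 = 14348907.
Step 3: Hamming bound ⌊q^n / V_q(n,t)⌋ = ⌊14348907/31⌋ = 462867.
Step 4: Compare |C| = 310252 to 462867: satisfied.
The claimed |C| lies below the Hamming bound.


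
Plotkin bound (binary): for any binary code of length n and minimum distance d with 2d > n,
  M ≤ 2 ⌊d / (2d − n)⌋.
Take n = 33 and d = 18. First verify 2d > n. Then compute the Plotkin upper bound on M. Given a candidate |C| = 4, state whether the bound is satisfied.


Plotkin bound M ≤ 12; given |C| = 4 ≤ bound (satisfied).

Check applicability: 2d = 36, n = 33.
2d − n = 3 > 0, so Plotkin applies.
Compute d/(2d−n) = 18/3 ≈ 6.0000.
⌊d/(2d−n)⌋ = 6.
Plotkin bound: M ≤ 2·6 = 12.
Given |C| = 4, check: satisfied.
This |C| is below the Plotkin bound.


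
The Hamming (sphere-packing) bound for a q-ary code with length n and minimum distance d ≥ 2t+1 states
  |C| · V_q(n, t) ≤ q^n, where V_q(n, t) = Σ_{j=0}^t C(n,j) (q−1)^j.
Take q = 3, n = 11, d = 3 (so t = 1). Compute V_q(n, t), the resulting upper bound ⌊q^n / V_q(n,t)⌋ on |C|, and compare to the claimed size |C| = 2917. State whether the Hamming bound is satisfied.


V_q(n, t) = 23, q^n = 177147, Hamming bound = 7702, |C| = 2917 ≤ bound (satisfied).

Step 1: Compute V_q(n, t) = Σ_{j=0}^1 C(n, j) (q−1)^j.
  j = 0: C(11,0)·(2)^0 = 1·1 = 1.
  j = 1: C(11,1)·(2)^1 = 11·2 = 22.
  V_q(n, t) = 1 + 22 = 23.
Step 2: q^n = 3^11 = 177147.
Step 3: Hamming bound ⌊q^n / V_q(n,t)⌋ = ⌊177147/23⌋ = 7702.
Step 4: Compare |C| = 2917 to 7702: satisfied.
The claimed |C| lies below the Hamming bound.


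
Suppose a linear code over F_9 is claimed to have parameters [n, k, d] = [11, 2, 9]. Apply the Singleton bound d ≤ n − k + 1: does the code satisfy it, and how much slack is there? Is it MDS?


Singleton RHS = n − k + 1 = 10, slack = 1, bound satisfied, not MDS.

Singleton bound: d ≤ n − k + 1.
Here n = 11, k = 2, so n − k + 1 = 10.
Given d = 9, check d ≤ 10: YES.
Slack = (n − k + 1) − d = 1.
The code is NOT MDS (slack = 1 > 0).
Description: the claimed parameters are [11, 2, 9]_9; such a code would be non-MDS.


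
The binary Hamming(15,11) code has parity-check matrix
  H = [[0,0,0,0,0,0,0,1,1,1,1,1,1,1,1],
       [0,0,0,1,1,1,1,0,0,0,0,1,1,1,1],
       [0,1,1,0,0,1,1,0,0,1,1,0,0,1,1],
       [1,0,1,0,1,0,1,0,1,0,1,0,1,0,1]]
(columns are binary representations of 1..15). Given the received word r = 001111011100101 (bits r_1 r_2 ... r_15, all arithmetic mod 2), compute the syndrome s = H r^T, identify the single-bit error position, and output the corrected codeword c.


s = (1, 1, 0, 1)^T, error position = 13, corrected codeword c = 001111011100001

Compute s = H r^T mod 2 one row at a time:
  s_1 = 1 + 1 + 1 + 0 + 0 + 1 + 0 + 1 = 5 ≡ 1 (mod 2).
  s_2 = 1 + 1 + 1 + 0 + 0 + 1 + 0 + 1 = 5 ≡ 1 (mod 2).
  s_3 = 0 + 1 + 1 + 0 + 1 + 0 + 0 + 1 = 4 ≡ 0 (mod 2).
  s_4 = 0 + 1 + 1 + 0 + 1 + 0 + 1 + 1 = 5 ≡ 1 (mod 2).
s = (1, 1, 0, 1)^T — this equals column 13 of H (binary 1101), so error is at position 13.
Correct: flip bit 13 of r = 001111011100101 to get c = 001111011100001.


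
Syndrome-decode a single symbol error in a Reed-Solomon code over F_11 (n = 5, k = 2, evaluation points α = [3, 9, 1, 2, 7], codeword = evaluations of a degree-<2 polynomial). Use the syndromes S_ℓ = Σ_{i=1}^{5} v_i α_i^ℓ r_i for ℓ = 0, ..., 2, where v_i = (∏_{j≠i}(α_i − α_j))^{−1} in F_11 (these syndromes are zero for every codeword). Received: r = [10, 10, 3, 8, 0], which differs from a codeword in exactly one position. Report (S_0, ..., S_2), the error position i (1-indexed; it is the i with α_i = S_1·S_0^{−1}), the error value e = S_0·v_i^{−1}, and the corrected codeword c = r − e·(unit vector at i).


S = (2, 6, 7), error at position 1, error magnitude e = 8, c = [2, 10, 3, 8, 0].

Step 1: column multipliers v_i = (∏_{j≠i}(α_i − α_j))^{−1} mod 11.
  i = 1 (α = 3): (3−9)(3−1)(3−2)(3−7) = (−6)·2·1·(−4) = 48 ≡ 4, so v_1 = 4^{−1} = 3 (mod 11).
  i = 2 (α = 9): (9−3)(9−1)(9−2)(9−7) = 6·8·7·2 = 672 ≡ 1, so v_2 = 1^{−1} = 1 (mod 11).
  i = 3 (α = 1): (1−3)(1−9)(1−2)(1−7) = (−2)·(−8)·(−1)·(−6) = 96 ≡ 8, so v_3 = 8^{−1} = 7 (mod 11).
  i = 4 (α = 2): (2−3)(2−9)(2−1)(2−7) = (−1)·(−7)·1·(−5) = −35 ≡ 9, so v_4 = 9^{−1} = 5 (mod 11).
  i = 5 (α = 7): (7−3)(7−9)(7−1)(7−2) = 4·(−2)·6·5 = −240 ≡ 2, so v_5 = 2^{−1} = 6 (mod 11).
  v = [3, 1, 7, 5, 6].
Step 2: syndromes of r = [10, 10, 3, 8, 0] (all sums mod 11).
  S_0 = Σ v_i r_i = 3·10 + 1·10 + 7·3 + 5·8 + 6·0 = 101 ≡ 2.
  S_1 = Σ v_i α_i r_i = 3·3·10 + 1·9·10 + 7·1·3 + 5·2·8 + 6·7·0 = 281 ≡ 6.
  α_i^2 mod 11 = [9, 4, 1, 4, 5].
  S_2 = Σ v_i α_i^2 r_i = 3·9·10 + 1·4·10 + 7·1·3 + 5·4·8 + 6·5·0 = 491 ≡ 7.
  S = (2, 6, 7) ≠ 0, so r is not a codeword (an error is present).
Step 3: locate the error. For a single error e at position i, S_ℓ = v_i·e·α_i^ℓ, so α_err = S_1/S_0.
  S_0^{−1} = 2^{−1} = 6 (mod 11), so α_err = 6·6 = 36 ≡ 3 = α_1. Error position i = 1.
  Consistency check: S_2/S_1 = 7·2 = 14 ≡ 3 = α_err ✓ (single-error assumption holds).
Step 4: error magnitude e = S_0/v_1 = S_0·∏_{j≠1}(α_1 − α_j) = 2·4 = 8 ≡ 8 (mod 11).
Step 5: correct position 1: c_1 = r_1 − e = 10 − 8 ≡ 2 (mod 11). Hence c = [2, 10, 3, 8, 0].
  Check: interpolating c through the α_i gives m(x) = 9 + 5·x (degree < 2) with m(α_i) = c_i for every i, so c is indeed a codeword.


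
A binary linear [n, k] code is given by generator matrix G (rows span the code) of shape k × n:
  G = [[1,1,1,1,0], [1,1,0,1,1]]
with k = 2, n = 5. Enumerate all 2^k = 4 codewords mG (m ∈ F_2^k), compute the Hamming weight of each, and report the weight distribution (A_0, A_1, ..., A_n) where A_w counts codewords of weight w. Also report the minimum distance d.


Weight distribution: A_0 = 1, A_2 = 1, A_4 = 2. Minimum distance d = 2.

Enumerate all 2^2 = 4 messages m ∈ F_2^2.
For each, compute codeword c = mG in F_2^5, then tally its weight.
  m = 00 → c = 00000, weight = 0.
  m = 10 → c = 11110, weight = 4.
  m = 01 → c = 11011, weight = 4.
  m = 11 → c = 00101, weight = 2.
Tally weights:
  weight 0: 1 codewords.
  weight 2: 1 codewords.
  weight 4: 2 codewords.
Minimum distance d = smallest w > 0 with A_w > 0 = 2.
Sanity: Σ A_w = 4 = 2^2 = 4 ✓.


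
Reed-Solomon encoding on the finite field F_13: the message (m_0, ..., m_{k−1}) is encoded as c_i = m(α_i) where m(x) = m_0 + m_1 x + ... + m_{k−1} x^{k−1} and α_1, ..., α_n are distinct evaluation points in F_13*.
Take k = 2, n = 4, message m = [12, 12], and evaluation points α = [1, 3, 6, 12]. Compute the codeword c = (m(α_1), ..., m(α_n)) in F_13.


c = [11, 9, 6, 0]

Message polynomial: m(x) = 12 + 12·x (mod 13).
For each evaluation point α_i, compute m(α_i) mod 13:
  α_1 = 1: Horner steps 12 → 11, so m(1) = 11.
  α_2 = 3: Horner steps 12 → 9, so m(3) = 9.
  α_3 = 6: Horner steps 12 → 6, so m(6) = 6.
  α_4 = 12: Horner steps 12 → 0, so m(12) = 0.
Codeword c = [11, 9, 6, 0] ∈ F_13^4.


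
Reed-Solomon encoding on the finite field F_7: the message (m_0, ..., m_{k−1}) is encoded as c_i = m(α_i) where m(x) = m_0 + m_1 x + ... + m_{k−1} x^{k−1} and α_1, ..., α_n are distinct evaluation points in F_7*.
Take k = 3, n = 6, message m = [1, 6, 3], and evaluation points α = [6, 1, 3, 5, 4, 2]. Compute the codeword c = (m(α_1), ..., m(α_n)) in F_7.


c = [5, 3, 4, 1, 3, 4]

Message polynomial: m(x) = 1 + 6·x + 3·x^2 (mod 7).
For each evaluation point α_i, compute m(α_i) mod 7:
  α_1 = 6: Horner steps 3 → 3 → 5, so m(6) = 5.
  α_2 = 1: Horner steps 3 → 2 → 3, so m(1) = 3.
  α_3 = 3: Horner steps 3 → 1 → 4, so m(3) = 4.
  α_4 = 5: Horner steps 3 → 0 → 1, so m(5) = 1.
  α_5 = 4: Horner steps 3 → 4 → 3, so m(4) = 3.
  α_6 = 2: Horner steps 3 → 5 → 4, so m(2) = 4.
Codeword c = [5, 3, 4, 1, 3, 4] ∈ F_7^6.


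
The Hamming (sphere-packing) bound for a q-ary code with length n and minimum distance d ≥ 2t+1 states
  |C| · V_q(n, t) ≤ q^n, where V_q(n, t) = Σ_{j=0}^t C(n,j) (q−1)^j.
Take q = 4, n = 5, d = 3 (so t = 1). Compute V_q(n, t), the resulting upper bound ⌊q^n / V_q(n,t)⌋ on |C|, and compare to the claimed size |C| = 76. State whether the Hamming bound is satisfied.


V_q(n, t) = 16, q^n = 1024, Hamming bound = 64, |C| = 76 > bound (violated).

Step 1: Compute V_q(n, t) = Σ_{j=0}^1 C(n, j) (q−1)^j.
  j = 0: C(5,0)·(3)^0 = 1·1 = 1.
  j = 1: C(5,1)·(3)^1 = 5·3 = 15.
  V_q(n, t) = 1 + 15 = 16.
Step 2: q^n = 4^5 = 1024.
Step 3: Hamming bound ⌊q^n / V_q(n,t)⌋ = ⌊1024/16⌋ = 64.
Step 4: Compare |C| = 76 to 64: violated.
The claimed |C| lies above the Hamming bound, so no 4-ary code of length 5 with d ≥ 3 can have 76 codewords.


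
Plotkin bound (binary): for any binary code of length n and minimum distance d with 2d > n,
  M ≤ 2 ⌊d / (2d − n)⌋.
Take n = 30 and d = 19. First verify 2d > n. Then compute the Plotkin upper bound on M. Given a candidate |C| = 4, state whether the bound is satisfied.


Plotkin bound M ≤ 4; given |C| = 4 ≤ bound (satisfied).

Check applicability: 2d = 38, n = 30.
2d − n = 8 > 0, so Plotkin applies.
Compute d/(2d−n) = 19/8 ≈ 2.3750.
⌊d/(2d−n)⌋ = 2.
Plotkin bound: M ≤ 2·2 = 4.
Given |C| = 4, check: satisfied.
This |C| is at the Plotkin bound.


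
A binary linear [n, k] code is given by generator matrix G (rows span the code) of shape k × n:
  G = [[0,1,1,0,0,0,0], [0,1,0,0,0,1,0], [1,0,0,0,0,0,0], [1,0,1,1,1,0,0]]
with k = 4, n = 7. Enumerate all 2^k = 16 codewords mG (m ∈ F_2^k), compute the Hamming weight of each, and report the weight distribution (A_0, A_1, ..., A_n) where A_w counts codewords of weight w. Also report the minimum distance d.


Weight distribution: A_0 = 1, A_1 = 1, A_2 = 3, A_3 = 6, A_4 = 3, A_5 = 1, A_6 = 1. Minimum distance d = 1.

Enumerate all 2^4 = 16 messages m ∈ F_2^4.
For each, compute codeword c = mG in F_2^7, then tally its weight.
  m = 0000 → c = 0000000, weight = 0.
  m = 1000 → c = 0110000, weight = 2.
  m = 0100 → c = 0100010, weight = 2.
  m = 1100 → c = 0010010, weight = 2.
  m = 0010 → c = 1000000, weight = 1.
  m = 1010 → c = 1110000, weight = 3.
  m = 0110 → c = 1100010, weight = 3.
  m = 1110 → c = 1010010, weight = 3.
  m = 0001 → c = 1011100, weight = 4.
  m = 1001 → c = 1101100, weight = 4.
  m = 0101 → c = 1111110, weight = 6.
  m = 1101 → c = 1001110, weight = 4.
  m = 0011 → c = 0011100, weight = 3.
  m = 1011 → c = 0101100, weight = 3.
  m = 0111 → c = 0111110, weight = 5.
  m = 1111 → c = 0001110, weight = 3.
Tally weights:
  weight 0: 1 codewords.
  weight 1: 1 codewords.
  weight 2: 3 codewords.
  weight 3: 6 codewords.
  weight 4: 3 codewords.
  weight 5: 1 codewords.
  weight 6: 1 codewords.
Minimum distance d = smallest w > 0 with A_w > 0 = 1.
Sanity: Σ A_w = 16 = 2^4 = 16 ✓.


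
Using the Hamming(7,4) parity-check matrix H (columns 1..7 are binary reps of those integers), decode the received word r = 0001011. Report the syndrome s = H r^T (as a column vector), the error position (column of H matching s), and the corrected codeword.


s = (1, 0, 1)^T, error position = 5, corrected codeword c = 0001111

Compute s = H r^T mod 2 one row at a time:
  s_1 = 1 + 0 + 1 + 1 = 3 ≡ 1 (mod 2).
  s_2 = 0 + 0 + 1 + 1 = 2 ≡ 0 (mod 2).
  s_3 = 0 + 0 + 0 + 1 = 1 ≡ 1 (mod 2).
s = (1, 0, 1)^T — this equals column 5 of H (binary 101), so error is at position 5.
Correct: flip bit 5 of r = 0001011 to get c = 0001111.


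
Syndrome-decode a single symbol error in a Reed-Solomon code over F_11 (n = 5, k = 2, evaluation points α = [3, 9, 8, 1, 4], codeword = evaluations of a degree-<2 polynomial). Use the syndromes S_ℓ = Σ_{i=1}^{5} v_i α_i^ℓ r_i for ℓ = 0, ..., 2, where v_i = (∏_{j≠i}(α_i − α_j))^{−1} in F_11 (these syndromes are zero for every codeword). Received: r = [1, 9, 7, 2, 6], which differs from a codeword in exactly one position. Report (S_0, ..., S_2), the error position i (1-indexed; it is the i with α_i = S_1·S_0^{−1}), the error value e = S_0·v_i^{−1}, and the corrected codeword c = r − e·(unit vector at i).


S = (1, 8, 9), error at position 3, error magnitude e = 3, c = [1, 9, 4, 2, 6].

Step 1: column multipliers v_i = (∏_{j≠i}(α_i − α_j))^{−1} mod 11.
  i = 1 (α = 3): (3−9)(3−8)(3−1)(3−4) = (−6)·(−5)·2·(−1) = −60 ≡ 6, so v_1 = 6^{−1} = 2 (mod 11).
  i = 2 (α = 9): (9−3)(9−8)(9−1)(9−4) = 6·1·8·5 = 240 ≡ 9, so v_2 = 9^{−1} = 5 (mod 11).
  i = 3 (α = 8): (8−3)(8−9)(8−1)(8−4) = 5·(−1)·7·4 = −140 ≡ 3, so v_3 = 3^{−1} = 4 (mod 11).
  i = 4 (α = 1): (1−3)(1−9)(1−8)(1−4) = (−2)·(−8)·(−7)·(−3) = 336 ≡ 6, so v_4 = 6^{−1} = 2 (mod 11).
  i = 5 (α = 4): (4−3)(4−9)(4−8)(4−1) = 1·(−5)·(−4)·3 = 60 ≡ 5, so v_5 = 5^{−1} = 9 (mod 11).
  v = [2, 5, 4, 2, 9].
Step 2: syndromes of r = [1, 9, 7, 2, 6] (all sums mod 11).
  S_0 = Σ v_i r_i = 2·1 + 5·9 + 4·7 + 2·2 + 9·6 = 133 ≡ 1.
  S_1 = Σ v_i α_i r_i = 2·3·1 + 5·9·9 + 4·8·7 + 2·1·2 + 9·4·6 = 855 ≡ 8.
  α_i^2 mod 11 = [9, 4, 9, 1, 5].
  S_2 = Σ v_i α_i^2 r_i = 2·9·1 + 5·4·9 + 4·9·7 + 2·1·2 + 9·5·6 = 724 ≡ 9.
  S = (1, 8, 9) ≠ 0, so r is not a codeword (an error is present).
Step 3: locate the error. For a single error e at position i, S_ℓ = v_i·e·α_i^ℓ, so α_err = S_1/S_0.
  S_0^{−1} = 1^{−1} = 1 (mod 11), so α_err = 8·1 = 8 ≡ 8 = α_3. Error position i = 3.
  Consistency check: S_2/S_1 = 9·7 = 63 ≡ 8 = α_err ✓ (single-error assumption holds).
Step 4: error magnitude e = S_0/v_3 = S_0·∏_{j≠3}(α_3 − α_j) = 1·3 = 3 ≡ 3 (mod 11).
Step 5: correct position 3: c_3 = r_3 − e = 7 − 3 ≡ 4 (mod 11). Hence c = [1, 9, 4, 2, 6].
  Check: interpolating c through the α_i gives m(x) = 8 + 5·x (degree < 2) with m(α_i) = c_i for every i, so c is indeed a codeword.


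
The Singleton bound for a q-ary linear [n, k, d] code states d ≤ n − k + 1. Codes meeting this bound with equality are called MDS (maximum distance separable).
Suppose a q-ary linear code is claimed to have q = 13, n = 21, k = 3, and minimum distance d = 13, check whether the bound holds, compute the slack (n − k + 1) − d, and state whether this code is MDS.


Singleton RHS = n − k + 1 = 19, slack = 6, bound satisfied, not MDS.

Singleton bound: d ≤ n − k + 1.
Here n = 21, k = 3, so n − k + 1 = 19.
Given d = 13, check d ≤ 19: YES.
Slack = (n − k + 1) − d = 6.
The code is NOT MDS (slack = 6 > 0).
Description: the claimed parameters are [21, 3, 13]_13; such a code would be non-MDS.


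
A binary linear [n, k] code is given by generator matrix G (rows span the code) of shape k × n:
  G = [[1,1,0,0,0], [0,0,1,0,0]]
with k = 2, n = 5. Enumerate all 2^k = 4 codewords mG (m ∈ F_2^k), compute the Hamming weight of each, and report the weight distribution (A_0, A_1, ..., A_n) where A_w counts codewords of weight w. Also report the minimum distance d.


Weight distribution: A_0 = 1, A_1 = 1, A_2 = 1, A_3 = 1. Minimum distance d = 1.

Enumerate all 2^2 = 4 messages m ∈ F_2^2.
For each, compute codeword c = mG in F_2^5, then tally its weight.
  m = 00 → c = 00000, weight = 0.
  m = 10 → c = 11000, weight = 2.
  m = 01 → c = 00100, weight = 1.
  m = 11 → c = 11100, weight = 3.
Tally weights:
  weight 0: 1 codewords.
  weight 1: 1 codewords.
  weight 2: 1 codewords.
  weight 3: 1 codewords.
Minimum distance d = smallest w > 0 with A_w > 0 = 1.
Sanity: Σ A_w = 4 = 2^2 = 4 ✓.


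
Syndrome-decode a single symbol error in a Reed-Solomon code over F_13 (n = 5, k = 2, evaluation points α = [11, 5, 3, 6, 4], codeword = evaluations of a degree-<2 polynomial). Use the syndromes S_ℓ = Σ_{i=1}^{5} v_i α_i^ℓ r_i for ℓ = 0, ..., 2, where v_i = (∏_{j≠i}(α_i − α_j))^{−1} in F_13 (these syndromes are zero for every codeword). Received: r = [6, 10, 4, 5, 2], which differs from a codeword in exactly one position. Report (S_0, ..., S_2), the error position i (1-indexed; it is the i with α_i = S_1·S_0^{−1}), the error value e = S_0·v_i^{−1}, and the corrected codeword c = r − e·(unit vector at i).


S = (4, 12, 10), error at position 3, error magnitude e = 10, c = [6, 10, 7, 5, 2].

Step 1: column multipliers v_i = (∏_{j≠i}(α_i − α_j))^{−1} mod 13.
  i = 1 (α = 11): (11−5)(11−3)(11−6)(11−4) = 6·8·5·7 = 1680 ≡ 3, so v_1 = 3^{−1} = 9 (mod 13).
  i = 2 (α = 5): (5−11)(5−3)(5−6)(5−4) = (−6)·2·(−1)·1 = 12 ≡ 12, so v_2 = 12^{−1} = 12 (mod 13).
  i = 3 (α = 3): (3−11)(3−5)(3−6)(3−4) = (−8)·(−2)·(−3)·(−1) = 48 ≡ 9, so v_3 = 9^{−1} = 3 (mod 13).
  i = 4 (α = 6): (6−11)(6−5)(6−3)(6−4) = (−5)·1·3·2 = −30 ≡ 9, so v_4 = 9^{−1} = 3 (mod 13).
  i = 5 (α = 4): (4−11)(4−5)(4−3)(4−6) = (−7)·(−1)·1·(−2) = −14 ≡ 12, so v_5 = 12^{−1} = 12 (mod 13).
  v = [9, 12, 3, 3, 12].
Step 2: syndromes of r = [6, 10, 4, 5, 2] (all sums mod 13).
  S_0 = Σ v_i r_i = 9·6 + 12·10 + 3·4 + 3·5 + 12·2 = 225 ≡ 4.
  S_1 = Σ v_i α_i r_i = 9·11·6 + 12·5·10 + 3·3·4 + 3·6·5 + 12·4·2 = 1416 ≡ 12.
  α_i^2 mod 13 = [4, 12, 9, 10, 3].
  S_2 = Σ v_i α_i^2 r_i = 9·4·6 + 12·12·10 + 3·9·4 + 3·10·5 + 12·3·2 = 1986 ≡ 10.
  S = (4, 12, 10) ≠ 0, so r is not a codeword (an error is present).
Step 3: locate the error. For a single error e at position i, S_ℓ = v_i·e·α_i^ℓ, so α_err = S_1/S_0.
  S_0^{−1} = 4^{−1} = 10 (mod 13), so α_err = 12·10 = 120 ≡ 3 = α_3. Error position i = 3.
  Consistency check: S_2/S_1 = 10·12 = 120 ≡ 3 = α_err ✓ (single-error assumption holds).
Step 4: error magnitude e = S_0/v_3 = S_0·∏_{j≠3}(α_3 − α_j) = 4·9 = 36 ≡ 10 (mod 13).
Step 5: correct position 3: c_3 = r_3 − e = 4 − 10 ≡ 7 (mod 13). Hence c = [6, 10, 7, 5, 2].
  Check: interpolating c through the α_i gives m(x) = 9 + 8·x (degree < 2) with m(α_i) = c_i for every i, so c is indeed a codeword.


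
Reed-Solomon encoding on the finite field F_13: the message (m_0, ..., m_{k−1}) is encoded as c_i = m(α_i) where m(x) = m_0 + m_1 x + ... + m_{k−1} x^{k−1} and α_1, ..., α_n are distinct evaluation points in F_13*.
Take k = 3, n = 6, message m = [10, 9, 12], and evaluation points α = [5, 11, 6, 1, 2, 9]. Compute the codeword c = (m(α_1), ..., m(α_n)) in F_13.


c = [4, 1, 2, 5, 11, 10]

Message polynomial: m(x) = 10 + 9·x + 12·x^2 (mod 13).
For each evaluation point α_i, compute m(α_i) mod 13:
  α_1 = 5: Horner steps 12 → 4 → 4, so m(5) = 4.
  α_2 = 11: Horner steps 12 → 11 → 1, so m(11) = 1.
  α_3 = 6: Horner steps 12 → 3 → 2, so m(6) = 2.
  α_4 = 1: Horner steps 12 → 8 → 5, so m(1) = 5.
  α_5 = 2: Horner steps 12 → 7 → 11, so m(2) = 11.
  α_6 = 9: Horner steps 12 → 0 → 10, so m(9) = 10.
Codeword c = [4, 1, 2, 5, 11, 10] ∈ F_13^6.


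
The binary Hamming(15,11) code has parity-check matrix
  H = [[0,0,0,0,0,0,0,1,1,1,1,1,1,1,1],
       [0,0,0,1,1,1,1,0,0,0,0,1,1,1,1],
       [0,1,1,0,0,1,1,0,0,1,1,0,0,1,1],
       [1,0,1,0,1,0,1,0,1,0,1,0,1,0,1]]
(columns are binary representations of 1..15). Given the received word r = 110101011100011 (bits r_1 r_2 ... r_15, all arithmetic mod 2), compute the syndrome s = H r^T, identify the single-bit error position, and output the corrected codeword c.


s = (1, 0, 1, 1)^T, error position = 11, corrected codeword c = 110101011110011

Compute s = H r^T mod 2 one row at a time:
  s_1 = 1 + 1 + 1 + 0 + 0 + 0 + 1 + 1 = 5 ≡ 1 (mod 2).
  s_2 = 1 + 0 + 1 + 0 + 0 + 0 + 1 + 1 = 4 ≡ 0 (mod 2).
  s_3 = 1 + 0 + 1 + 0 + 1 + 0 + 1 + 1 = 5 ≡ 1 (mod 2).
  s_4 = 1 + 0 + 0 + 0 + 1 + 0 + 0 + 1 = 3 ≡ 1 (mod 2).
s = (1, 0, 1, 1)^T — this equals column 11 of H (binary 1011), so error is at position 11.
Correct: flip bit 11 of r = 110101011100011 to get c = 110101011110011.


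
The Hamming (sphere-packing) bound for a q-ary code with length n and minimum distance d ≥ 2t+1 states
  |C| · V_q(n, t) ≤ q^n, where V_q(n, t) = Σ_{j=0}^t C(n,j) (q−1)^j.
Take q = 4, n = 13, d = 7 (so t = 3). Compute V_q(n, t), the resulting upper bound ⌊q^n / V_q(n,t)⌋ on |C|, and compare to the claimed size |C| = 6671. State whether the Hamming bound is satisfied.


V_q(n, t) = 8464, q^n = 67108864, Hamming bound = 7928, |C| = 6671 ≤ bound (satisfied).

Step 1: Compute V_q(n, t) = Σ_{j=0}^3 C(n, j) (q−1)^j.
  j = 0: C(13,0)·(3)^0 = 1·1 = 1.
  j = 1: C(13,1)·(3)^1 = 13·3 = 39.
  j = 2: C(13,2)·(3)^2 = 78·9 = 702.
  j = 3: C(13,3)·(3)^3 = 286·27 = 7722.
  V_q(n, t) = 1 + 39 + 702 + 7722 = 8464.
Step 2: q^n = 4^13 = 67108864.
Step 3: Hamming bound ⌊q^n / V_q(n,t)⌋ = ⌊67108864/8464⌋ = 7928.
Step 4: Compare |C| = 6671 to 7928: satisfied.
The claimed |C| lies below the Hamming bound.


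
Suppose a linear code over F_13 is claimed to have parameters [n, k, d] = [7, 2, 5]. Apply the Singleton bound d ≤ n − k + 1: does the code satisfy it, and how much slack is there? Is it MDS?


Singleton RHS = n − k + 1 = 6, slack = 1, bound satisfied, not MDS.

Singleton bound: d ≤ n − k + 1.
Here n = 7, k = 2, so n − k + 1 = 6.
Given d = 5, check d ≤ 6: YES.
Slack = (n − k + 1) − d = 1.
The code is NOT MDS (slack = 1 > 0).
Description: the claimed parameters are [7, 2, 5]_13; such a code would be non-MDS.


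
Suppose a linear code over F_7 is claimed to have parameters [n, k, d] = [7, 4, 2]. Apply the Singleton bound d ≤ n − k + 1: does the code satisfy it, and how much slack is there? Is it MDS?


Singleton RHS = n − k + 1 = 4, slack = 2, bound satisfied, not MDS.

Singleton bound: d ≤ n − k + 1.
Here n = 7, k = 4, so n − k + 1 = 4.
Given d = 2, check d ≤ 4: YES.
Slack = (n − k + 1) − d = 2.
The code is NOT MDS (slack = 2 > 0).
Description: the claimed parameters are [7, 4, 2]_7; such a code would be non-MDS.


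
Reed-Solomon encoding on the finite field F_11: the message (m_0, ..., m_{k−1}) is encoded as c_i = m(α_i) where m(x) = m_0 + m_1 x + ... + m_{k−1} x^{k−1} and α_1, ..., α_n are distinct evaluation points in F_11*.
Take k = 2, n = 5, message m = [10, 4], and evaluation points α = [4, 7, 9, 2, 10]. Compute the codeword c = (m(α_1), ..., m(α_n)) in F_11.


c = [4, 5, 2, 7, 6]

Message polynomial: m(x) = 10 + 4·x (mod 11).
For each evaluation point α_i, compute m(α_i) mod 11:
  α_1 = 4: Horner steps 4 → 4, so m(4) = 4.
  α_2 = 7: Horner steps 4 → 5, so m(7) = 5.
  α_3 = 9: Horner steps 4 → 2, so m(9) = 2.
  α_4 = 2: Horner steps 4 → 7, so m(2) = 7.
  α_5 = 10: Horner steps 4 → 6, so m(10) = 6.
Codeword c = [4, 5, 2, 7, 6] ∈ F_11^5.


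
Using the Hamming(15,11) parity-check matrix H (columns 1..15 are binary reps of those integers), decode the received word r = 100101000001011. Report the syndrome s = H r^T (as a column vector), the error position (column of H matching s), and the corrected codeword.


s = (1, 1, 1, 0)^T, error position = 14, corrected codeword c = 100101000001001

Compute s = H r^T mod 2 one row at a time:
  s_1 = 0 + 0 + 0 + 0 + 1 + 0 + 1 + 1 = 3 ≡ 1 (mod 2).
  s_2 = 1 + 0 + 1 + 0 + 1 + 0 + 1 + 1 = 5 ≡ 1 (mod 2).
  s_3 = 0 + 0 + 1 + 0 + 0 + 0 + 1 + 1 = 3 ≡ 1 (mod 2).
  s_4 = 1 + 0 + 0 + 0 + 0 + 0 + 0 + 1 = 2 ≡ 0 (mod 2).
s = (1, 1, 1, 0)^T — this equals column 14 of H (binary 1110), so error is at position 14.
Correct: flip bit 14 of r = 100101000001011 to get c = 100101000001001.


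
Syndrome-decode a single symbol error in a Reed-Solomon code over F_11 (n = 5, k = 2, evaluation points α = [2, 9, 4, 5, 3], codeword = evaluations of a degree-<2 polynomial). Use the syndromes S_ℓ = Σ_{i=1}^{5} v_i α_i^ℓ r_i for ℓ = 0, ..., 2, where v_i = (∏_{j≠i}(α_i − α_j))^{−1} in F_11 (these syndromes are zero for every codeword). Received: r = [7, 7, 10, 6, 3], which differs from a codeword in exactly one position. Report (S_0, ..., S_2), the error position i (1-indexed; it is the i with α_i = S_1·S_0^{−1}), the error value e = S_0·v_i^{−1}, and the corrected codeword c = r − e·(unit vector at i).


S = (7, 8, 6), error at position 2, error magnitude e = 6, c = [7, 1, 10, 6, 3].

Step 1: column multipliers v_i = (∏_{j≠i}(α_i − α_j))^{−1} mod 11.
  i = 1 (α = 2): (2−9)(2−4)(2−5)(2−3) = (−7)·(−2)·(−3)·(−1) = 42 ≡ 9, so v_1 = 9^{−1} = 5 (mod 11).
  i = 2 (α = 9): (9−2)(9−4)(9−5)(9−3) = 7·5·4·6 = 840 ≡ 4, so v_2 = 4^{−1} = 3 (mod 11).
  i = 3 (α = 4): (4−2)(4−9)(4−5)(4−3) = 2·(−5)·(−1)·1 = 10 ≡ 10, so v_3 = 10^{−1} = 10 (mod 11).
  i = 4 (α = 5): (5−2)(5−9)(5−4)(5−3) = 3·(−4)·1·2 = −24 ≡ 9, so v_4 = 9^{−1} = 5 (mod 11).
  i = 5 (α = 3): (3−2)(3−9)(3−4)(3−5) = 1·(−6)·(−1)·(−2) = −12 ≡ 10, so v_5 = 10^{−1} = 10 (mod 11).
  v = [5, 3, 10, 5, 10].
Step 2: syndromes of r = [7, 7, 10, 6, 3] (all sums mod 11).
  S_0 = Σ v_i r_i = 5·7 + 3·7 + 10·10 + 5·6 + 10·3 = 216 ≡ 7.
  S_1 = Σ v_i α_i r_i = 5·2·7 + 3·9·7 + 10·4·10 + 5·5·6 + 10·3·3 = 899 ≡ 8.
  α_i^2 mod 11 = [4, 4, 5, 3, 9].
  S_2 = Σ v_i α_i^2 r_i = 5·4·7 + 3·4·7 + 10·5·10 + 5·3·6 + 10·9·3 = 1084 ≡ 6.
  S = (7, 8, 6) ≠ 0, so r is not a codeword (an error is present).
Step 3: locate the error. For a single error e at position i, S_ℓ = v_i·e·α_i^ℓ, so α_err = S_1/S_0.
  S_0^{−1} = 7^{−1} = 8 (mod 11), so α_err = 8·8 = 64 ≡ 9 = α_2. Error position i = 2.
  Consistency check: S_2/S_1 = 6·7 = 42 ≡ 9 = α_err ✓ (single-error assumption holds).
Step 4: error magnitude e = S_0/v_2 = S_0·∏_{j≠2}(α_2 − α_j) = 7·4 = 28 ≡ 6 (mod 11).
Step 5: correct position 2: c_2 = r_2 − e = 7 − 6 ≡ 1 (mod 11). Hence c = [7, 1, 10, 6, 3].
  Check: interpolating c through the α_i gives m(x) = 4 + 7·x (degree < 2) with m(α_i) = c_i for every i, so c is indeed a codeword.


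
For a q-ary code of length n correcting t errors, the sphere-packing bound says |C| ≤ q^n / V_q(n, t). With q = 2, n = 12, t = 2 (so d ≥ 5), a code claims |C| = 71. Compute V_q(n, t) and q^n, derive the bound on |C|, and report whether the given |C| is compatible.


V_q(n, t) = 79, q^n = 4096, Hamming bound = 51, |C| = 71 > bound (violated).

Step 1: Compute V_q(n, t) = Σ_{j=0}^2 C(n, j) (q−1)^j.
  j = 0: C(12,0)·(1)^0 = 1·1 = 1.
  j = 1: C(12,1)·(1)^1 = 12·1 = 12.
  j = 2: C(12,2)·(1)^2 = 66·1 = 66.
  V_q(n, t) = 1 + 12 + 66 = 79.
Step 2: q^n = 2^12 = 4096.
Step 3: Hamming bound ⌊q^n / V_q(n,t)⌋ = ⌊4096/79⌋ = 51.
Step 4: Compare |C| = 71 to 51: violated.
The claimed |C| lies above the Hamming bound, so no 2-ary code of length 12 with d ≥ 5 can have 71 codewords.


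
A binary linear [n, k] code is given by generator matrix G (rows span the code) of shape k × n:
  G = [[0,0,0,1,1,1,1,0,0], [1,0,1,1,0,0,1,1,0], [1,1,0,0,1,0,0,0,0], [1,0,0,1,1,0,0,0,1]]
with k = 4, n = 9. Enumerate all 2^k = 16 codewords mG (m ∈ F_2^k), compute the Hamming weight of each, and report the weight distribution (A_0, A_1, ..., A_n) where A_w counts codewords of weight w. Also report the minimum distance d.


Weight distribution: A_0 = 1, A_3 = 2, A_4 = 4, A_5 = 6, A_6 = 2, A_8 = 1. Minimum distance d = 3.

Enumerate all 2^4 = 16 messages m ∈ F_2^4.
For each, compute codeword c = mG in F_2^9, then tally its weight.
  m = 0000 → c = 000000000, weight = 0.
  m = 1000 → c = 000111100, weight = 4.
  m = 0100 → c = 101100110, weight = 5.
  m = 1100 → c = 101011010, weight = 5.
  m = 0010 → c = 110010000, weight = 3.
  m = 1010 → c = 110101100, weight = 5.
  m = 0110 → c = 011110110, weight = 6.
  m = 1110 → c = 011001010, weight = 4.
  m = 0001 → c = 100110001, weight = 4.
  m = 1001 → c = 100001101, weight = 4.
  m = 0101 → c = 001010111, weight = 5.
  m = 1101 → c = 001101011, weight = 5.
  m = 0011 → c = 010100001, weight = 3.
  m = 1011 → c = 010011101, weight = 5.
  m = 0111 → c = 111000111, weight = 6.
  m = 1111 → c = 111111011, weight = 8.
Tally weights:
  weight 0: 1 codewords.
  weight 3: 2 codewords.
  weight 4: 4 codewords.
  weight 5: 6 codewords.
  weight 6: 2 codewords.
  weight 8: 1 codewords.
Minimum distance d = smallest w > 0 with A_w > 0 = 3.
Sanity: Σ A_w = 16 = 2^4 = 16 ✓.


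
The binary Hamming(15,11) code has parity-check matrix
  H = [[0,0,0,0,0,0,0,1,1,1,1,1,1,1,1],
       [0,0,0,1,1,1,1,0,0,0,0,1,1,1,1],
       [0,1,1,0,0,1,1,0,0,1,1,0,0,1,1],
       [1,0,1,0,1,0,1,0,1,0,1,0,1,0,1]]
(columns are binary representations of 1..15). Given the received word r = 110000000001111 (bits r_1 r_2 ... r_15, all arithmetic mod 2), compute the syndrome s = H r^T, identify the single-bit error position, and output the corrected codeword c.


s = (0, 0, 1, 1)^T, error position = 3, corrected codeword c = 111000000001111

Compute s = H r^T mod 2 one row at a time:
  s_1 = 0 + 0 + 0 + 0 + 1 + 1 + 1 + 1 = 4 ≡ 0 (mod 2).
  s_2 = 0 + 0 + 0 + 0 + 1 + 1 + 1 + 1 = 4 ≡ 0 (mod 2).
  s_3 = 1 + 0 + 0 + 0 + 0 + 0 + 1 + 1 = 3 ≡ 1 (mod 2).
  s_4 = 1 + 0 + 0 + 0 + 0 + 0 + 1 + 1 = 3 ≡ 1 (mod 2).
s = (0, 0, 1, 1)^T — this equals column 3 of H (binary 0011), so error is at position 3.
Correct: flip bit 3 of r = 110000000001111 to get c = 111000000001111.


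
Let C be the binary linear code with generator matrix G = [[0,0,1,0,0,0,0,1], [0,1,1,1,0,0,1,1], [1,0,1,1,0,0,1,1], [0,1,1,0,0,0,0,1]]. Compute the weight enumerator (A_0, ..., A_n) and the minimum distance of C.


Weight distribution: A_0 = 1, A_1 = 2, A_2 = 3, A_3 = 4, A_4 = 3, A_5 = 2, A_6 = 1. Minimum distance d = 1.

Enumerate all 2^4 = 16 messages m ∈ F_2^4.
For each, compute codeword c = mG in F_2^8, then tally its weight.
  m = 0000 → c = 00000000, weight = 0.
  m = 1000 → c = 00100001, weight = 2.
  m = 0100 → c = 01110011, weight = 5.
  m = 1100 → c = 01010010, weight = 3.
  m = 0010 → c = 10110011, weight = 5.
  m = 1010 → c = 10010010, weight = 3.
  m = 0110 → c = 11000000, weight = 2.
  m = 1110 → c = 11100001, weight = 4.
  m = 0001 → c = 01100001, weight = 3.
  m = 1001 → c = 01000000, weight = 1.
  m = 0101 → c = 00010010, weight = 2.
  m = 1101 → c = 00110011, weight = 4.
  m = 0011 → c = 11010010, weight = 4.
  m = 1011 → c = 11110011, weight = 6.
  m = 0111 → c = 10100001, weight = 3.
  m = 1111 → c = 10000000, weight = 1.
Tally weights:
  weight 0: 1 codewords.
  weight 1: 2 codewords.
  weight 2: 3 codewords.
  weight 3: 4 codewords.
  weight 4: 3 codewords.
  weight 5: 2 codewords.
  weight 6: 1 codewords.
Minimum distance d = smallest w > 0 with A_w > 0 = 1.
Sanity: Σ A_w = 16 = 2^4 = 16 ✓.


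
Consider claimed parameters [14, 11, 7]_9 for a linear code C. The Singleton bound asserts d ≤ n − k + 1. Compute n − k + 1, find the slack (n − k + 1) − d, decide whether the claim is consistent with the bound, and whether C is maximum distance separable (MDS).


Singleton RHS = n − k + 1 = 4, slack = -3, bound violated (no such code; not MDS).

Singleton bound: d ≤ n − k + 1.
Here n = 14, k = 11, so n − k + 1 = 4.
Given d = 7, check d ≤ 4: NO.
Slack = (n − k + 1) − d = -3.
The slack is negative: d = 7 exceeds n − k + 1 = 4 by 3, so the Singleton bound is violated and no linear [14, 11, 7]_9 code can exist. In particular it is not MDS (MDS requires d = n − k + 1 exactly).
Description: the claimed parameters are [14, 11, 7]_9; such a code would be impossible (violates the Singleton bound).


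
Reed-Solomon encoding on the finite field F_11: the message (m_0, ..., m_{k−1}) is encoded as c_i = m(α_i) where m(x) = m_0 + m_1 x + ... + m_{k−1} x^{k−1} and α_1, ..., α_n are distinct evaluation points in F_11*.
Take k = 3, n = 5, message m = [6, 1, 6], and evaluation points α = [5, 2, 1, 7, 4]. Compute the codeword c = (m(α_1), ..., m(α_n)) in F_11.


c = [7, 10, 2, 10, 7]

Message polynomial: m(x) = 6 + 1·x + 6·x^2 (mod 11).
For each evaluation point α_i, compute m(α_i) mod 11:
  α_1 = 5: Horner steps 6 → 9 → 7, so m(5) = 7.
  α_2 = 2: Horner steps 6 → 2 → 10, so m(2) = 10.
  α_3 = 1: Horner steps 6 → 7 → 2, so m(1) = 2.
  α_4 = 7: Horner steps 6 → 10 → 10, so m(7) = 10.
  α_5 = 4: Horner steps 6 → 3 → 7, so m(4) = 7.
Codeword c = [7, 10, 2, 10, 7] ∈ F_11^5.


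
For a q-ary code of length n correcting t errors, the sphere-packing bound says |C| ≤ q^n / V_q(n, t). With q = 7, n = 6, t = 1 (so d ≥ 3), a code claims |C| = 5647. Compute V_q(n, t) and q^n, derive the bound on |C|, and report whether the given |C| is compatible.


V_q(n, t) = 37, q^n = 117649, Hamming bound = 3179, |C| = 5647 > bound (violated).

Step 1: Compute V_q(n, t) = Σ_{j=0}^1 C(n, j) (q−1)^j.
  j = 0: C(6,0)·(6)^0 = 1·1 = 1.
  j = 1: C(6,1)·(6)^1 = 6·6 = 36.
  V_q(n, t) = 1 + 36 = 37.
Step 2: q^n = 7^6 = 117649.
Step 3: Hamming bound ⌊q^n / V_q(n,t)⌋ = ⌊117649/37⌋ = 3179.
Step 4: Compare |C| = 5647 to 3179: violated.
The claimed |C| lies above the Hamming bound, so no 7-ary code of length 6 with d ≥ 3 can have 5647 codewords.


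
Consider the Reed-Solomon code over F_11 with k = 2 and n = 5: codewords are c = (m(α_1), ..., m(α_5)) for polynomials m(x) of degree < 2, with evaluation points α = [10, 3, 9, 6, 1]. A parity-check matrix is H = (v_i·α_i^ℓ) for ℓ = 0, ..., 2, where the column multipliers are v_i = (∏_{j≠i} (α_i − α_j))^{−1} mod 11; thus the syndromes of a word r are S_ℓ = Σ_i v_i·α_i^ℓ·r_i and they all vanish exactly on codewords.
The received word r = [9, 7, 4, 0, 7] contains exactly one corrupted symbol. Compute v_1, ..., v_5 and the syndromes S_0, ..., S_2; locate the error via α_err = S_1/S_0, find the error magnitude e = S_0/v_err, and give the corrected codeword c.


S = (2, 2, 2), error at position 5, error magnitude e = 10, c = [9, 7, 4, 0, 8].

Step 1: column multipliers v_i = (∏_{j≠i}(α_i − α_j))^{−1} mod 11.
  i = 1 (α = 10): (10−3)(10−9)(10−6)(10−1) = 7·1·4·9 = 252 ≡ 10, so v_1 = 10^{−1} = 10 (mod 11).
  i = 2 (α = 3): (3−10)(3−9)(3−6)(3−1) = (−7)·(−6)·(−3)·2 = −252 ≡ 1, so v_2 = 1^{−1} = 1 (mod 11).
  i = 3 (α = 9): (9−10)(9−3)(9−6)(9−1) = (−1)·6·3·8 = −144 ≡ 10, so v_3 = 10^{−1} = 10 (mod 11).
  i = 4 (α = 6): (6−10)(6−3)(6−9)(6−1) = (−4)·3·(−3)·5 = 180 ≡ 4, so v_4 = 4^{−1} = 3 (mod 11).
  i = 5 (α = 1): (1−10)(1−3)(1−9)(1−6) = (−9)·(−2)·(−8)·(−5) = 720 ≡ 5, so v_5 = 5^{−1} = 9 (mod 11).
  v = [10, 1, 10, 3, 9].
Step 2: syndromes of r = [9, 7, 4, 0, 7] (all sums mod 11).
  S_0 = Σ v_i r_i = 10·9 + 1·7 + 10·4 + 3·0 + 9·7 = 200 ≡ 2.
  S_1 = Σ v_i α_i r_i = 10·10·9 + 1·3·7 + 10·9·4 + 3·6·0 + 9·1·7 = 1344 ≡ 2.
  α_i^2 mod 11 = [1, 9, 4, 3, 1].
  S_2 = Σ v_i α_i^2 r_i = 10·1·9 + 1·9·7 + 10·4·4 + 3·3·0 + 9·1·7 = 376 ≡ 2.
  S = (2, 2, 2) ≠ 0, so r is not a codeword (an error is present).
Step 3: locate the error. For a single error e at position i, S_ℓ = v_i·e·α_i^ℓ, so α_err = S_1/S_0.
  S_0^{−1} = 2^{−1} = 6 (mod 11), so α_err = 2·6 = 12 ≡ 1 = α_5. Error position i = 5.
  Consistency check: S_2/S_1 = 2·6 = 12 ≡ 1 = α_err ✓ (single-error assumption holds).
Step 4: error magnitude e = S_0/v_5 = S_0·∏_{j≠5}(α_5 − α_j) = 2·5 = 10 ≡ 10 (mod 11).
Step 5: correct position 5: c_5 = r_5 − e = 7 − 10 ≡ 8 (mod 11). Hence c = [9, 7, 4, 0, 8].
  Check: interpolating c through the α_i gives m(x) = 3 + 5·x (degree < 2) with m(α_i) = c_i for every i, so c is indeed a codeword.


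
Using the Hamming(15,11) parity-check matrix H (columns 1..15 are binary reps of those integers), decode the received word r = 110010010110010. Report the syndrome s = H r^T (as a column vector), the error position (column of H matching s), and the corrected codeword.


s = (0, 0, 0, 1)^T, error position = 1, corrected codeword c = 010010010110010

Compute s = H r^T mod 2 one row at a time:
  s_1 = 1 + 0 + 1 + 1 + 0 + 0 + 1 + 0 = 4 ≡ 0 (mod 2).
  s_2 = 0 + 1 + 0 + 0 + 0 + 0 + 1 + 0 = 2 ≡ 0 (mod 2).
  s_3 = 1 + 0 + 0 + 0 + 1 + 1 + 1 + 0 = 4 ≡ 0 (mod 2).
  s_4 = 1 + 0 + 1 + 0 + 0 + 1 + 0 + 0 = 3 ≡ 1 (mod 2).
s = (0, 0, 0, 1)^T — this equals column 1 of H (binary 0001), so error is at position 1.
Correct: flip bit 1 of r = 110010010110010 to get c = 010010010110010.


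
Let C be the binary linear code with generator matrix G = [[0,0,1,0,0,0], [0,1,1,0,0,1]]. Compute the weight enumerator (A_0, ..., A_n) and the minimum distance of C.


Weight distribution: A_0 = 1, A_1 = 1, A_2 = 1, A_3 = 1. Minimum distance d = 1.

Enumerate all 2^2 = 4 messages m ∈ F_2^2.
For each, compute codeword c = mG in F_2^6, then tally its weight.
  m = 00 → c = 000000, weight = 0.
  m = 10 → c = 001000, weight = 1.
  m = 01 → c = 011001, weight = 3.
  m = 11 → c = 010001, weight = 2.
Tally weights:
  weight 0: 1 codewords.
  weight 1: 1 codewords.
  weight 2: 1 codewords.
  weight 3: 1 codewords.
Minimum distance d = smallest w > 0 with A_w > 0 = 1.
Sanity: Σ A_w = 4 = 2^2 = 4 ✓.


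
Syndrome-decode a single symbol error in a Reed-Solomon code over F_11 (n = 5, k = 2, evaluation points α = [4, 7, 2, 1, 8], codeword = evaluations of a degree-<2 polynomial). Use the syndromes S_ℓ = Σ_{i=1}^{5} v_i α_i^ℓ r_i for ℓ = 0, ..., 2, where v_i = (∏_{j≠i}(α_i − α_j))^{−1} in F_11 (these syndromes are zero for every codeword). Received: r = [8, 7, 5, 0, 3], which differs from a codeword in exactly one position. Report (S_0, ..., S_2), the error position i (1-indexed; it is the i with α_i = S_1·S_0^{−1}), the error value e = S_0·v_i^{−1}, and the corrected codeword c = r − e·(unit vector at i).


S = (7, 7, 7), error at position 4, error magnitude e = 2, c = [8, 7, 5, 9, 3].

Step 1: column multipliers v_i = (∏_{j≠i}(α_i − α_j))^{−1} mod 11.
  i = 1 (α = 4): (4−7)(4−2)(4−1)(4−8) = (−3)·2·3·(−4) = 72 ≡ 6, so v_1 = 6^{−1} = 2 (mod 11).
  i = 2 (α = 7): (7−4)(7−2)(7−1)(7−8) = 3·5·6·(−1) = −90 ≡ 9, so v_2 = 9^{−1} = 5 (mod 11).
  i = 3 (α = 2): (2−4)(2−7)(2−1)(2−8) = (−2)·(−5)·1·(−6) = −60 ≡ 6, so v_3 = 6^{−1} = 2 (mod 11).
  i = 4 (α = 1): (1−4)(1−7)(1−2)(1−8) = (−3)·(−6)·(−1)·(−7) = 126 ≡ 5, so v_4 = 5^{−1} = 9 (mod 11).
  i = 5 (α = 8): (8−4)(8−7)(8−2)(8−1) = 4·1·6·7 = 168 ≡ 3, so v_5 = 3^{−1} = 4 (mod 11).
  v = [2, 5, 2, 9, 4].
Step 2: syndromes of r = [8, 7, 5, 0, 3] (all sums mod 11).
  S_0 = Σ v_i r_i = 2·8 + 5·7 + 2·5 + 9·0 + 4·3 = 73 ≡ 7.
  S_1 = Σ v_i α_i r_i = 2·4·8 + 5·7·7 + 2·2·5 + 9·1·0 + 4·8·3 = 425 ≡ 7.
  α_i^2 mod 11 = [5, 5, 4, 1, 9].
  S_2 = Σ v_i α_i^2 r_i = 2·5·8 + 5·5·7 + 2·4·5 + 9·1·0 + 4·9·3 = 403 ≡ 7.
  S = (7, 7, 7) ≠ 0, so r is not a codeword (an error is present).
Step 3: locate the error. For a single error e at position i, S_ℓ = v_i·e·α_i^ℓ, so α_err = S_1/S_0.
  S_0^{−1} = 7^{−1} = 8 (mod 11), so α_err = 7·8 = 56 ≡ 1 = α_4. Error position i = 4.
  Consistency check: S_2/S_1 = 7·8 = 56 ≡ 1 = α_err ✓ (single-error assumption holds).
Step 4: error magnitude e = S_0/v_4 = S_0·∏_{j≠4}(α_4 − α_j) = 7·5 = 35 ≡ 2 (mod 11).
Step 5: correct position 4: c_4 = r_4 − e = 0 − 2 ≡ 9 (mod 11). Hence c = [8, 7, 5, 9, 3].
  Check: interpolating c through the α_i gives m(x) = 2 + 7·x (degree < 2) with m(α_i) = c_i for every i, so c is indeed a codeword.


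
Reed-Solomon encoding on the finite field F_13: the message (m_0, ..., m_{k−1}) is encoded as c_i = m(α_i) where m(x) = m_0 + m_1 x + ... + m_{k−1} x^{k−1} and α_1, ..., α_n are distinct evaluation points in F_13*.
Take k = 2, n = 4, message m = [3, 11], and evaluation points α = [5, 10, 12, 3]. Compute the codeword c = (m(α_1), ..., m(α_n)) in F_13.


c = [6, 9, 5, 10]

Message polynomial: m(x) = 3 + 11·x (mod 13).
For each evaluation point α_i, compute m(α_i) mod 13:
  α_1 = 5: Horner steps 11 → 6, so m(5) = 6.
  α_2 = 10: Horner steps 11 → 9, so m(10) = 9.
  α_3 = 12: Horner steps 11 → 5, so m(12) = 5.
  α_4 = 3: Horner steps 11 → 10, so m(3) = 10.
Codeword c = [6, 9, 5, 10] ∈ F_13^4.
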